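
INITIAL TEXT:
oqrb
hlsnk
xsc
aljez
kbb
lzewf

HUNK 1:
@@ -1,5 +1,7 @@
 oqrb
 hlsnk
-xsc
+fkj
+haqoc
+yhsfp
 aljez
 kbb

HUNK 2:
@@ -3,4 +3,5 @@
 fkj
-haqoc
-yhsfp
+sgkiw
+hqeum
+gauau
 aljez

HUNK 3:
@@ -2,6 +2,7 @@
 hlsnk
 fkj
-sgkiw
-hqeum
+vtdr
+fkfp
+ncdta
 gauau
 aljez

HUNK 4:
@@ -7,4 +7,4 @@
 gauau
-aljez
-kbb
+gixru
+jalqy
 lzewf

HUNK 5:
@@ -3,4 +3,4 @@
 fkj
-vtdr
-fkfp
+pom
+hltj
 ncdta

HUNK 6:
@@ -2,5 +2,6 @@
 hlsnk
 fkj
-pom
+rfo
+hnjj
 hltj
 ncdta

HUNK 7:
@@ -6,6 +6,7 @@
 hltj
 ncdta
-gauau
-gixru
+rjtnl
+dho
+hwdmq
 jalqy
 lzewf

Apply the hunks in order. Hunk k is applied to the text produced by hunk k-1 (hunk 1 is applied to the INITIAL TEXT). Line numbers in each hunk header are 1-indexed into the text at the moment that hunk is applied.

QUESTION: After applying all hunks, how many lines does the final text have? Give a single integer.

Answer: 12

Derivation:
Hunk 1: at line 1 remove [xsc] add [fkj,haqoc,yhsfp] -> 8 lines: oqrb hlsnk fkj haqoc yhsfp aljez kbb lzewf
Hunk 2: at line 3 remove [haqoc,yhsfp] add [sgkiw,hqeum,gauau] -> 9 lines: oqrb hlsnk fkj sgkiw hqeum gauau aljez kbb lzewf
Hunk 3: at line 2 remove [sgkiw,hqeum] add [vtdr,fkfp,ncdta] -> 10 lines: oqrb hlsnk fkj vtdr fkfp ncdta gauau aljez kbb lzewf
Hunk 4: at line 7 remove [aljez,kbb] add [gixru,jalqy] -> 10 lines: oqrb hlsnk fkj vtdr fkfp ncdta gauau gixru jalqy lzewf
Hunk 5: at line 3 remove [vtdr,fkfp] add [pom,hltj] -> 10 lines: oqrb hlsnk fkj pom hltj ncdta gauau gixru jalqy lzewf
Hunk 6: at line 2 remove [pom] add [rfo,hnjj] -> 11 lines: oqrb hlsnk fkj rfo hnjj hltj ncdta gauau gixru jalqy lzewf
Hunk 7: at line 6 remove [gauau,gixru] add [rjtnl,dho,hwdmq] -> 12 lines: oqrb hlsnk fkj rfo hnjj hltj ncdta rjtnl dho hwdmq jalqy lzewf
Final line count: 12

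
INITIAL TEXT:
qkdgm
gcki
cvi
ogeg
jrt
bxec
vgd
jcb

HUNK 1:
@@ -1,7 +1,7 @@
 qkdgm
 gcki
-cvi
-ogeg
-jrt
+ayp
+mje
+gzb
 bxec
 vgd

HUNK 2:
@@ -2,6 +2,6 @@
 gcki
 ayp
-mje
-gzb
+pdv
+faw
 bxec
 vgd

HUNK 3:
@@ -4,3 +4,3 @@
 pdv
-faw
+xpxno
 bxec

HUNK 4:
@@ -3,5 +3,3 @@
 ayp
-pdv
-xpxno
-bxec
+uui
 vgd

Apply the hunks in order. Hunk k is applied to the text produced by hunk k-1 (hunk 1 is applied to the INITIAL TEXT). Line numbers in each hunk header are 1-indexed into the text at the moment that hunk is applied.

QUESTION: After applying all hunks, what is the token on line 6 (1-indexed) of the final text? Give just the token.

Hunk 1: at line 1 remove [cvi,ogeg,jrt] add [ayp,mje,gzb] -> 8 lines: qkdgm gcki ayp mje gzb bxec vgd jcb
Hunk 2: at line 2 remove [mje,gzb] add [pdv,faw] -> 8 lines: qkdgm gcki ayp pdv faw bxec vgd jcb
Hunk 3: at line 4 remove [faw] add [xpxno] -> 8 lines: qkdgm gcki ayp pdv xpxno bxec vgd jcb
Hunk 4: at line 3 remove [pdv,xpxno,bxec] add [uui] -> 6 lines: qkdgm gcki ayp uui vgd jcb
Final line 6: jcb

Answer: jcb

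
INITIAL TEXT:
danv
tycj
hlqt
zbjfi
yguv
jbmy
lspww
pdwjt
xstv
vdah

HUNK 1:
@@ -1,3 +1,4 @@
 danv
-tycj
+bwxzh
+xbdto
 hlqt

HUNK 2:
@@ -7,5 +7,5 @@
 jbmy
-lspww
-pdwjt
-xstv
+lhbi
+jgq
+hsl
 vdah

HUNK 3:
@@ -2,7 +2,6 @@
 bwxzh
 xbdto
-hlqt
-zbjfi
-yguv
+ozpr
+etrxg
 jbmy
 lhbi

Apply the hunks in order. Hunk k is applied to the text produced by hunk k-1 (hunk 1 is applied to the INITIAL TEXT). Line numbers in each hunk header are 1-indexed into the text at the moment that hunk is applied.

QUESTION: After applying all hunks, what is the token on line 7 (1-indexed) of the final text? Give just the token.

Hunk 1: at line 1 remove [tycj] add [bwxzh,xbdto] -> 11 lines: danv bwxzh xbdto hlqt zbjfi yguv jbmy lspww pdwjt xstv vdah
Hunk 2: at line 7 remove [lspww,pdwjt,xstv] add [lhbi,jgq,hsl] -> 11 lines: danv bwxzh xbdto hlqt zbjfi yguv jbmy lhbi jgq hsl vdah
Hunk 3: at line 2 remove [hlqt,zbjfi,yguv] add [ozpr,etrxg] -> 10 lines: danv bwxzh xbdto ozpr etrxg jbmy lhbi jgq hsl vdah
Final line 7: lhbi

Answer: lhbi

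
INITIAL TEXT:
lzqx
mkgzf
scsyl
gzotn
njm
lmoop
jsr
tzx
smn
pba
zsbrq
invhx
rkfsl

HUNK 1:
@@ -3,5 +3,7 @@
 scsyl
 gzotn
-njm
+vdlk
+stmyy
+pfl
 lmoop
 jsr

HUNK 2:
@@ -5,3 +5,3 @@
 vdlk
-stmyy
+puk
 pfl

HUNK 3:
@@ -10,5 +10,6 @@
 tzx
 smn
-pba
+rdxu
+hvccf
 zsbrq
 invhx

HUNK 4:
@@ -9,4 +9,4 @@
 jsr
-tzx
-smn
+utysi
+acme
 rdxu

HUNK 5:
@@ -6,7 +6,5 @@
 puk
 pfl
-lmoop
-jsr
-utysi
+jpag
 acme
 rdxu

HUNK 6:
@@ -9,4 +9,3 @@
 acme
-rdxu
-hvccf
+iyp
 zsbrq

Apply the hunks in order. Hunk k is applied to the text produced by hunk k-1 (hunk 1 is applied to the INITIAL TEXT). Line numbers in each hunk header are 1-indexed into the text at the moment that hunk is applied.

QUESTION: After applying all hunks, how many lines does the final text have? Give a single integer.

Answer: 13

Derivation:
Hunk 1: at line 3 remove [njm] add [vdlk,stmyy,pfl] -> 15 lines: lzqx mkgzf scsyl gzotn vdlk stmyy pfl lmoop jsr tzx smn pba zsbrq invhx rkfsl
Hunk 2: at line 5 remove [stmyy] add [puk] -> 15 lines: lzqx mkgzf scsyl gzotn vdlk puk pfl lmoop jsr tzx smn pba zsbrq invhx rkfsl
Hunk 3: at line 10 remove [pba] add [rdxu,hvccf] -> 16 lines: lzqx mkgzf scsyl gzotn vdlk puk pfl lmoop jsr tzx smn rdxu hvccf zsbrq invhx rkfsl
Hunk 4: at line 9 remove [tzx,smn] add [utysi,acme] -> 16 lines: lzqx mkgzf scsyl gzotn vdlk puk pfl lmoop jsr utysi acme rdxu hvccf zsbrq invhx rkfsl
Hunk 5: at line 6 remove [lmoop,jsr,utysi] add [jpag] -> 14 lines: lzqx mkgzf scsyl gzotn vdlk puk pfl jpag acme rdxu hvccf zsbrq invhx rkfsl
Hunk 6: at line 9 remove [rdxu,hvccf] add [iyp] -> 13 lines: lzqx mkgzf scsyl gzotn vdlk puk pfl jpag acme iyp zsbrq invhx rkfsl
Final line count: 13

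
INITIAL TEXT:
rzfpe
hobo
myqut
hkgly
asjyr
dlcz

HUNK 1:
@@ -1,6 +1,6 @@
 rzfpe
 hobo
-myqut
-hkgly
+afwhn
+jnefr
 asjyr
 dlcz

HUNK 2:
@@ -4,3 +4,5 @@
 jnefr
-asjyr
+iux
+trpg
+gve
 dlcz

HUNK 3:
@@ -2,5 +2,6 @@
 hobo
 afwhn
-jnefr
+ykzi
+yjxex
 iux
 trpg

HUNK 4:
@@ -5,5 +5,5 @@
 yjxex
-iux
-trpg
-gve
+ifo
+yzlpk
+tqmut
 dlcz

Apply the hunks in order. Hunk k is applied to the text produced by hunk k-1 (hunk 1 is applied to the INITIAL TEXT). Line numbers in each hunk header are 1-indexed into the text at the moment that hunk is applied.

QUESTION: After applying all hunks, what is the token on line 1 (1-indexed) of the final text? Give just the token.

Answer: rzfpe

Derivation:
Hunk 1: at line 1 remove [myqut,hkgly] add [afwhn,jnefr] -> 6 lines: rzfpe hobo afwhn jnefr asjyr dlcz
Hunk 2: at line 4 remove [asjyr] add [iux,trpg,gve] -> 8 lines: rzfpe hobo afwhn jnefr iux trpg gve dlcz
Hunk 3: at line 2 remove [jnefr] add [ykzi,yjxex] -> 9 lines: rzfpe hobo afwhn ykzi yjxex iux trpg gve dlcz
Hunk 4: at line 5 remove [iux,trpg,gve] add [ifo,yzlpk,tqmut] -> 9 lines: rzfpe hobo afwhn ykzi yjxex ifo yzlpk tqmut dlcz
Final line 1: rzfpe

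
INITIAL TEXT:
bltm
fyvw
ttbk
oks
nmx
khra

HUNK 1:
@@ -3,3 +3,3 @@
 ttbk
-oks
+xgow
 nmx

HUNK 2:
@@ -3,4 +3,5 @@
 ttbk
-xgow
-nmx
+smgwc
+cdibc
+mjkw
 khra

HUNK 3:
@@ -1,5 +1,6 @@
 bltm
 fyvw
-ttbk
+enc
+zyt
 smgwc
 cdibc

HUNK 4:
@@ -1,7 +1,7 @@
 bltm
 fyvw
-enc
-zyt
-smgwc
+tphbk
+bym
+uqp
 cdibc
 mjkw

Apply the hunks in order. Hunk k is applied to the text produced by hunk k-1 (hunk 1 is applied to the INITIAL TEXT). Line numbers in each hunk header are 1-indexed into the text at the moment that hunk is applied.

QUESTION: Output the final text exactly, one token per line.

Answer: bltm
fyvw
tphbk
bym
uqp
cdibc
mjkw
khra

Derivation:
Hunk 1: at line 3 remove [oks] add [xgow] -> 6 lines: bltm fyvw ttbk xgow nmx khra
Hunk 2: at line 3 remove [xgow,nmx] add [smgwc,cdibc,mjkw] -> 7 lines: bltm fyvw ttbk smgwc cdibc mjkw khra
Hunk 3: at line 1 remove [ttbk] add [enc,zyt] -> 8 lines: bltm fyvw enc zyt smgwc cdibc mjkw khra
Hunk 4: at line 1 remove [enc,zyt,smgwc] add [tphbk,bym,uqp] -> 8 lines: bltm fyvw tphbk bym uqp cdibc mjkw khra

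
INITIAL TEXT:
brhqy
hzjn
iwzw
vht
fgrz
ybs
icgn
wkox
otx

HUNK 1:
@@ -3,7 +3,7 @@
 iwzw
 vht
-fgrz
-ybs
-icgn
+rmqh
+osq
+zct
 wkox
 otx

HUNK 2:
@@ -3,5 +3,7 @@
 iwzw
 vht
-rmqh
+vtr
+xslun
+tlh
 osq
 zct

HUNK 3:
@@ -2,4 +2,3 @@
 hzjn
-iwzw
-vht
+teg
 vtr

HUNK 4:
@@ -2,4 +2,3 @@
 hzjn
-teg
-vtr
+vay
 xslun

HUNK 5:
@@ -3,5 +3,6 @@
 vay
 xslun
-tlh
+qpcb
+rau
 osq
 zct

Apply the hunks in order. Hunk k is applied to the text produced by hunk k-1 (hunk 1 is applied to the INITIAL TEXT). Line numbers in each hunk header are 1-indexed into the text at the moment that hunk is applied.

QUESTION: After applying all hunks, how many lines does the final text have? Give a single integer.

Answer: 10

Derivation:
Hunk 1: at line 3 remove [fgrz,ybs,icgn] add [rmqh,osq,zct] -> 9 lines: brhqy hzjn iwzw vht rmqh osq zct wkox otx
Hunk 2: at line 3 remove [rmqh] add [vtr,xslun,tlh] -> 11 lines: brhqy hzjn iwzw vht vtr xslun tlh osq zct wkox otx
Hunk 3: at line 2 remove [iwzw,vht] add [teg] -> 10 lines: brhqy hzjn teg vtr xslun tlh osq zct wkox otx
Hunk 4: at line 2 remove [teg,vtr] add [vay] -> 9 lines: brhqy hzjn vay xslun tlh osq zct wkox otx
Hunk 5: at line 3 remove [tlh] add [qpcb,rau] -> 10 lines: brhqy hzjn vay xslun qpcb rau osq zct wkox otx
Final line count: 10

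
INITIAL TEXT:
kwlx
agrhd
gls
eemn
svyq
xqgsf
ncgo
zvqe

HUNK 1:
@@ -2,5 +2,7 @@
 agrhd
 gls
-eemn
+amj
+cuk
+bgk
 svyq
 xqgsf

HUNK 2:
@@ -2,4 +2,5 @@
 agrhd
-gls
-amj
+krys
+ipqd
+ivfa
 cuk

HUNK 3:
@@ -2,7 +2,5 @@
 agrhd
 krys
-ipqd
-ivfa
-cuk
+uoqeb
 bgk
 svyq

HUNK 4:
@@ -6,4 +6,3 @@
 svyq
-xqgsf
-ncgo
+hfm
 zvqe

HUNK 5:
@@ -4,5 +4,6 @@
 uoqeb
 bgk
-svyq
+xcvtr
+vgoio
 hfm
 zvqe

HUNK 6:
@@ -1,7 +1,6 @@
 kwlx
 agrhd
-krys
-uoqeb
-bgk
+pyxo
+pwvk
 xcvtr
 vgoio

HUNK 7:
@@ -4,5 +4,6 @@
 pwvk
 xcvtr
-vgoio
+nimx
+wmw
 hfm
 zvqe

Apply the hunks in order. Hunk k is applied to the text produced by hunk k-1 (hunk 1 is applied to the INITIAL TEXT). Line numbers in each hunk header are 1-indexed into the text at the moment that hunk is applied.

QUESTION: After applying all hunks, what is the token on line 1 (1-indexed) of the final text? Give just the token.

Answer: kwlx

Derivation:
Hunk 1: at line 2 remove [eemn] add [amj,cuk,bgk] -> 10 lines: kwlx agrhd gls amj cuk bgk svyq xqgsf ncgo zvqe
Hunk 2: at line 2 remove [gls,amj] add [krys,ipqd,ivfa] -> 11 lines: kwlx agrhd krys ipqd ivfa cuk bgk svyq xqgsf ncgo zvqe
Hunk 3: at line 2 remove [ipqd,ivfa,cuk] add [uoqeb] -> 9 lines: kwlx agrhd krys uoqeb bgk svyq xqgsf ncgo zvqe
Hunk 4: at line 6 remove [xqgsf,ncgo] add [hfm] -> 8 lines: kwlx agrhd krys uoqeb bgk svyq hfm zvqe
Hunk 5: at line 4 remove [svyq] add [xcvtr,vgoio] -> 9 lines: kwlx agrhd krys uoqeb bgk xcvtr vgoio hfm zvqe
Hunk 6: at line 1 remove [krys,uoqeb,bgk] add [pyxo,pwvk] -> 8 lines: kwlx agrhd pyxo pwvk xcvtr vgoio hfm zvqe
Hunk 7: at line 4 remove [vgoio] add [nimx,wmw] -> 9 lines: kwlx agrhd pyxo pwvk xcvtr nimx wmw hfm zvqe
Final line 1: kwlx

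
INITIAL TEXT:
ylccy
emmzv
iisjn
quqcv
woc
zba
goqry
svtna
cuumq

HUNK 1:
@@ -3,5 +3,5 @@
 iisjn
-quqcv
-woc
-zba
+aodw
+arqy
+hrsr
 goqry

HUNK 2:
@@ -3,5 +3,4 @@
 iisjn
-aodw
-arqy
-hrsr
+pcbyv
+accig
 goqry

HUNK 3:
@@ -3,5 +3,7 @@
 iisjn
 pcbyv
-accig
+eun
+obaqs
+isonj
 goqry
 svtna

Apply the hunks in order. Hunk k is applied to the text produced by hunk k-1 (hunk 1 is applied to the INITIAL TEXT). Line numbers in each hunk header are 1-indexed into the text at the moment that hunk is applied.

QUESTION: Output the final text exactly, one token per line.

Answer: ylccy
emmzv
iisjn
pcbyv
eun
obaqs
isonj
goqry
svtna
cuumq

Derivation:
Hunk 1: at line 3 remove [quqcv,woc,zba] add [aodw,arqy,hrsr] -> 9 lines: ylccy emmzv iisjn aodw arqy hrsr goqry svtna cuumq
Hunk 2: at line 3 remove [aodw,arqy,hrsr] add [pcbyv,accig] -> 8 lines: ylccy emmzv iisjn pcbyv accig goqry svtna cuumq
Hunk 3: at line 3 remove [accig] add [eun,obaqs,isonj] -> 10 lines: ylccy emmzv iisjn pcbyv eun obaqs isonj goqry svtna cuumq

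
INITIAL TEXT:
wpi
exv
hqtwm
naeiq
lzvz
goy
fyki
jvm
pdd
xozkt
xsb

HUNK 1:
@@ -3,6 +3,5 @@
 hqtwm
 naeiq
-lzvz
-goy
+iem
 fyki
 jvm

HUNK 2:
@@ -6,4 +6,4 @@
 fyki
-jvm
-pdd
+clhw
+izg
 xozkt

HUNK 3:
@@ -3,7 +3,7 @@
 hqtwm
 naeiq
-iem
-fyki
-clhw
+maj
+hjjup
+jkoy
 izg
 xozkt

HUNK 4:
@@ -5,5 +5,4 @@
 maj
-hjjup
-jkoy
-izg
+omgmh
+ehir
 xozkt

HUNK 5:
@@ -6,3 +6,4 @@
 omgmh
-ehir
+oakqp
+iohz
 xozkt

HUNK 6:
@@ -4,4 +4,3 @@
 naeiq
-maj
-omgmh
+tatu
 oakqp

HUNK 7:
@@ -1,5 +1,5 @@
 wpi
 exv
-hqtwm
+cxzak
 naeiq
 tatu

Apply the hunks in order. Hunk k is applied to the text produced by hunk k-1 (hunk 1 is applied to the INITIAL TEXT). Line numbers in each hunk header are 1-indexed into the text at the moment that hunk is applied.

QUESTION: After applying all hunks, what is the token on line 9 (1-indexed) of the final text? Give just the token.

Answer: xsb

Derivation:
Hunk 1: at line 3 remove [lzvz,goy] add [iem] -> 10 lines: wpi exv hqtwm naeiq iem fyki jvm pdd xozkt xsb
Hunk 2: at line 6 remove [jvm,pdd] add [clhw,izg] -> 10 lines: wpi exv hqtwm naeiq iem fyki clhw izg xozkt xsb
Hunk 3: at line 3 remove [iem,fyki,clhw] add [maj,hjjup,jkoy] -> 10 lines: wpi exv hqtwm naeiq maj hjjup jkoy izg xozkt xsb
Hunk 4: at line 5 remove [hjjup,jkoy,izg] add [omgmh,ehir] -> 9 lines: wpi exv hqtwm naeiq maj omgmh ehir xozkt xsb
Hunk 5: at line 6 remove [ehir] add [oakqp,iohz] -> 10 lines: wpi exv hqtwm naeiq maj omgmh oakqp iohz xozkt xsb
Hunk 6: at line 4 remove [maj,omgmh] add [tatu] -> 9 lines: wpi exv hqtwm naeiq tatu oakqp iohz xozkt xsb
Hunk 7: at line 1 remove [hqtwm] add [cxzak] -> 9 lines: wpi exv cxzak naeiq tatu oakqp iohz xozkt xsb
Final line 9: xsb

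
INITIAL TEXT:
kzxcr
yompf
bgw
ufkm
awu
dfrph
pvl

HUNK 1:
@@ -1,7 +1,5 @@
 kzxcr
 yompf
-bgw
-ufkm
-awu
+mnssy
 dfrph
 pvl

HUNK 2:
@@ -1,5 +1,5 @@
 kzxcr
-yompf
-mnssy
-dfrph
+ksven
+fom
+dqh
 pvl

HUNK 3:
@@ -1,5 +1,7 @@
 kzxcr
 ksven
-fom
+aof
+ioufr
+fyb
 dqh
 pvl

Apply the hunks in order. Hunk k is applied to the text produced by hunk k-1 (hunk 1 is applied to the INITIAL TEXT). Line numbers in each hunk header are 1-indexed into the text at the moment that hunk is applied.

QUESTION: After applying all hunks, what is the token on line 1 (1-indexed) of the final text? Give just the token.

Answer: kzxcr

Derivation:
Hunk 1: at line 1 remove [bgw,ufkm,awu] add [mnssy] -> 5 lines: kzxcr yompf mnssy dfrph pvl
Hunk 2: at line 1 remove [yompf,mnssy,dfrph] add [ksven,fom,dqh] -> 5 lines: kzxcr ksven fom dqh pvl
Hunk 3: at line 1 remove [fom] add [aof,ioufr,fyb] -> 7 lines: kzxcr ksven aof ioufr fyb dqh pvl
Final line 1: kzxcr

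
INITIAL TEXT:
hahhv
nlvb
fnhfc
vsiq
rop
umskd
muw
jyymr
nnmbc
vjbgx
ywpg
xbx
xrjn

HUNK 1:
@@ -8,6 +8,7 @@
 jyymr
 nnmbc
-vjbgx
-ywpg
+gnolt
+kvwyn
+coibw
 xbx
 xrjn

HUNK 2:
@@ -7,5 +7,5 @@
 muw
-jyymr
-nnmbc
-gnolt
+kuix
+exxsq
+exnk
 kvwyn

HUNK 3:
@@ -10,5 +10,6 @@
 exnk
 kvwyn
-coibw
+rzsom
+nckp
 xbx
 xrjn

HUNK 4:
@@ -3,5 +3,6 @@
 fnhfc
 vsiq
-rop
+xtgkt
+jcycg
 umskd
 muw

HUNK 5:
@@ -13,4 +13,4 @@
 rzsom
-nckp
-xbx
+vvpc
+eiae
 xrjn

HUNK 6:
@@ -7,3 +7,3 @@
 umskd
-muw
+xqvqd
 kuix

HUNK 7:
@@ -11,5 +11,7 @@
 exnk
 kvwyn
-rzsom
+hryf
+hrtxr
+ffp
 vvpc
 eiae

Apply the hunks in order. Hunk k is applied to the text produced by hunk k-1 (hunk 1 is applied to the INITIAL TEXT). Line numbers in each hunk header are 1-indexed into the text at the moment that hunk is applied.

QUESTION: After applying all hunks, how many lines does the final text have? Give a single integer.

Answer: 18

Derivation:
Hunk 1: at line 8 remove [vjbgx,ywpg] add [gnolt,kvwyn,coibw] -> 14 lines: hahhv nlvb fnhfc vsiq rop umskd muw jyymr nnmbc gnolt kvwyn coibw xbx xrjn
Hunk 2: at line 7 remove [jyymr,nnmbc,gnolt] add [kuix,exxsq,exnk] -> 14 lines: hahhv nlvb fnhfc vsiq rop umskd muw kuix exxsq exnk kvwyn coibw xbx xrjn
Hunk 3: at line 10 remove [coibw] add [rzsom,nckp] -> 15 lines: hahhv nlvb fnhfc vsiq rop umskd muw kuix exxsq exnk kvwyn rzsom nckp xbx xrjn
Hunk 4: at line 3 remove [rop] add [xtgkt,jcycg] -> 16 lines: hahhv nlvb fnhfc vsiq xtgkt jcycg umskd muw kuix exxsq exnk kvwyn rzsom nckp xbx xrjn
Hunk 5: at line 13 remove [nckp,xbx] add [vvpc,eiae] -> 16 lines: hahhv nlvb fnhfc vsiq xtgkt jcycg umskd muw kuix exxsq exnk kvwyn rzsom vvpc eiae xrjn
Hunk 6: at line 7 remove [muw] add [xqvqd] -> 16 lines: hahhv nlvb fnhfc vsiq xtgkt jcycg umskd xqvqd kuix exxsq exnk kvwyn rzsom vvpc eiae xrjn
Hunk 7: at line 11 remove [rzsom] add [hryf,hrtxr,ffp] -> 18 lines: hahhv nlvb fnhfc vsiq xtgkt jcycg umskd xqvqd kuix exxsq exnk kvwyn hryf hrtxr ffp vvpc eiae xrjn
Final line count: 18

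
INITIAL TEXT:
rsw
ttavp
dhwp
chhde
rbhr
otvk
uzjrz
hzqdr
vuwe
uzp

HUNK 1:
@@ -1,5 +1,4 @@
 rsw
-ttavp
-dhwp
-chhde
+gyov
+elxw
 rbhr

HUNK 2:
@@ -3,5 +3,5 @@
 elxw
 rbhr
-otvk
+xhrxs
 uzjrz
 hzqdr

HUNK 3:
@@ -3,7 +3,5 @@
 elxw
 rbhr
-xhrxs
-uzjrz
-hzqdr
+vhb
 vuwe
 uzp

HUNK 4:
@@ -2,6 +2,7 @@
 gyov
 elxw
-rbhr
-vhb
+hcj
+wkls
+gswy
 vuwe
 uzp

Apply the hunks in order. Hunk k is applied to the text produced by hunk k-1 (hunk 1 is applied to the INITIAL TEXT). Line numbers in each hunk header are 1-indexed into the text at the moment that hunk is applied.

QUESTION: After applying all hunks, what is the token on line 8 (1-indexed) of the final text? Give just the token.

Answer: uzp

Derivation:
Hunk 1: at line 1 remove [ttavp,dhwp,chhde] add [gyov,elxw] -> 9 lines: rsw gyov elxw rbhr otvk uzjrz hzqdr vuwe uzp
Hunk 2: at line 3 remove [otvk] add [xhrxs] -> 9 lines: rsw gyov elxw rbhr xhrxs uzjrz hzqdr vuwe uzp
Hunk 3: at line 3 remove [xhrxs,uzjrz,hzqdr] add [vhb] -> 7 lines: rsw gyov elxw rbhr vhb vuwe uzp
Hunk 4: at line 2 remove [rbhr,vhb] add [hcj,wkls,gswy] -> 8 lines: rsw gyov elxw hcj wkls gswy vuwe uzp
Final line 8: uzp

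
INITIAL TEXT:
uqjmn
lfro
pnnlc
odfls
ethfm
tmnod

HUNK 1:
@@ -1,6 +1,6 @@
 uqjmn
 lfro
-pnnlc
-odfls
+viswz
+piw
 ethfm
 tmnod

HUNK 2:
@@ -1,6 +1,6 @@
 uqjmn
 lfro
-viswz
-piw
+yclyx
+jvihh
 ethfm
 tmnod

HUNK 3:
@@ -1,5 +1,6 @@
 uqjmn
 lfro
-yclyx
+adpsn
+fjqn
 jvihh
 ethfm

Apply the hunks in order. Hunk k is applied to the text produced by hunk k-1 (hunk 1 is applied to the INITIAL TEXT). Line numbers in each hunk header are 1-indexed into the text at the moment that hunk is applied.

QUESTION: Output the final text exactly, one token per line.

Hunk 1: at line 1 remove [pnnlc,odfls] add [viswz,piw] -> 6 lines: uqjmn lfro viswz piw ethfm tmnod
Hunk 2: at line 1 remove [viswz,piw] add [yclyx,jvihh] -> 6 lines: uqjmn lfro yclyx jvihh ethfm tmnod
Hunk 3: at line 1 remove [yclyx] add [adpsn,fjqn] -> 7 lines: uqjmn lfro adpsn fjqn jvihh ethfm tmnod

Answer: uqjmn
lfro
adpsn
fjqn
jvihh
ethfm
tmnod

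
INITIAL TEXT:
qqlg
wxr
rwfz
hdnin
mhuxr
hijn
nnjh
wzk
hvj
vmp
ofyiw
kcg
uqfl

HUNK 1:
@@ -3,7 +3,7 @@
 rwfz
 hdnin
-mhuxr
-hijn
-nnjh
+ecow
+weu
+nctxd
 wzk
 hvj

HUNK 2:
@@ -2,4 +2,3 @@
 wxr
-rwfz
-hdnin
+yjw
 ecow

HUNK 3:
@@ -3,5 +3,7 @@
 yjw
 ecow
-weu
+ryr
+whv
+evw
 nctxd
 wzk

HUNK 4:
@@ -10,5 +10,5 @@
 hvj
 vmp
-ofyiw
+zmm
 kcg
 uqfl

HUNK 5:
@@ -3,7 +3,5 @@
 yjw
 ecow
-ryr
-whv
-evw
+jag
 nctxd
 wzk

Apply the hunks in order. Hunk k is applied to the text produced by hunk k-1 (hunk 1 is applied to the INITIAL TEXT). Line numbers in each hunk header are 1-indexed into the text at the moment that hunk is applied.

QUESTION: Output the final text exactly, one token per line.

Hunk 1: at line 3 remove [mhuxr,hijn,nnjh] add [ecow,weu,nctxd] -> 13 lines: qqlg wxr rwfz hdnin ecow weu nctxd wzk hvj vmp ofyiw kcg uqfl
Hunk 2: at line 2 remove [rwfz,hdnin] add [yjw] -> 12 lines: qqlg wxr yjw ecow weu nctxd wzk hvj vmp ofyiw kcg uqfl
Hunk 3: at line 3 remove [weu] add [ryr,whv,evw] -> 14 lines: qqlg wxr yjw ecow ryr whv evw nctxd wzk hvj vmp ofyiw kcg uqfl
Hunk 4: at line 10 remove [ofyiw] add [zmm] -> 14 lines: qqlg wxr yjw ecow ryr whv evw nctxd wzk hvj vmp zmm kcg uqfl
Hunk 5: at line 3 remove [ryr,whv,evw] add [jag] -> 12 lines: qqlg wxr yjw ecow jag nctxd wzk hvj vmp zmm kcg uqfl

Answer: qqlg
wxr
yjw
ecow
jag
nctxd
wzk
hvj
vmp
zmm
kcg
uqfl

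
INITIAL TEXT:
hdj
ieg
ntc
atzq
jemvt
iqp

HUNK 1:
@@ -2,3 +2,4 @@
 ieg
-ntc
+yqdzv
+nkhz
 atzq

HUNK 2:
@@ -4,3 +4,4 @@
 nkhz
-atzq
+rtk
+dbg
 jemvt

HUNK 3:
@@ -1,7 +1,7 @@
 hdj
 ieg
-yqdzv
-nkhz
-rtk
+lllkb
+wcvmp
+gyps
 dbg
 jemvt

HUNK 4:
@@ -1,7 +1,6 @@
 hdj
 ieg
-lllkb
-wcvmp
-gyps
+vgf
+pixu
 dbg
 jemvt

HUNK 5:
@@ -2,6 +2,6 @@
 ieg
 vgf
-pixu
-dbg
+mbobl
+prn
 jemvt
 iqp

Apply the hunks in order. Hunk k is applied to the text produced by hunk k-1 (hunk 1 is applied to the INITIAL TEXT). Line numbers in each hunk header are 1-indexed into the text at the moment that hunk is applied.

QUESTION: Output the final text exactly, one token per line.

Answer: hdj
ieg
vgf
mbobl
prn
jemvt
iqp

Derivation:
Hunk 1: at line 2 remove [ntc] add [yqdzv,nkhz] -> 7 lines: hdj ieg yqdzv nkhz atzq jemvt iqp
Hunk 2: at line 4 remove [atzq] add [rtk,dbg] -> 8 lines: hdj ieg yqdzv nkhz rtk dbg jemvt iqp
Hunk 3: at line 1 remove [yqdzv,nkhz,rtk] add [lllkb,wcvmp,gyps] -> 8 lines: hdj ieg lllkb wcvmp gyps dbg jemvt iqp
Hunk 4: at line 1 remove [lllkb,wcvmp,gyps] add [vgf,pixu] -> 7 lines: hdj ieg vgf pixu dbg jemvt iqp
Hunk 5: at line 2 remove [pixu,dbg] add [mbobl,prn] -> 7 lines: hdj ieg vgf mbobl prn jemvt iqp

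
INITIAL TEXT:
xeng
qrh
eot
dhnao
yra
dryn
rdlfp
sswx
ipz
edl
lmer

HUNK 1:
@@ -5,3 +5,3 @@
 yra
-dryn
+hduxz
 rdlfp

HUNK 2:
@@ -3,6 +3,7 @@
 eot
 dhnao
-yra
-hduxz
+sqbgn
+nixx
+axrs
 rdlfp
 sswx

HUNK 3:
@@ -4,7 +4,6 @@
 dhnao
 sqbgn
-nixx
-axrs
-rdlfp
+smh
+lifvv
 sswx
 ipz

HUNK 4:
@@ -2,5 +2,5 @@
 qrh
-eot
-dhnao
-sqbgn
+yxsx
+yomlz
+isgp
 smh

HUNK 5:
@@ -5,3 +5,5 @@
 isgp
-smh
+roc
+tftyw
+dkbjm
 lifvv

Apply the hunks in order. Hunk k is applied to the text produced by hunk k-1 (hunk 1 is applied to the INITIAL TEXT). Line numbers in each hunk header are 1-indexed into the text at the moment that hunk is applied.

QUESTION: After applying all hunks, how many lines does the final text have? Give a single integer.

Answer: 13

Derivation:
Hunk 1: at line 5 remove [dryn] add [hduxz] -> 11 lines: xeng qrh eot dhnao yra hduxz rdlfp sswx ipz edl lmer
Hunk 2: at line 3 remove [yra,hduxz] add [sqbgn,nixx,axrs] -> 12 lines: xeng qrh eot dhnao sqbgn nixx axrs rdlfp sswx ipz edl lmer
Hunk 3: at line 4 remove [nixx,axrs,rdlfp] add [smh,lifvv] -> 11 lines: xeng qrh eot dhnao sqbgn smh lifvv sswx ipz edl lmer
Hunk 4: at line 2 remove [eot,dhnao,sqbgn] add [yxsx,yomlz,isgp] -> 11 lines: xeng qrh yxsx yomlz isgp smh lifvv sswx ipz edl lmer
Hunk 5: at line 5 remove [smh] add [roc,tftyw,dkbjm] -> 13 lines: xeng qrh yxsx yomlz isgp roc tftyw dkbjm lifvv sswx ipz edl lmer
Final line count: 13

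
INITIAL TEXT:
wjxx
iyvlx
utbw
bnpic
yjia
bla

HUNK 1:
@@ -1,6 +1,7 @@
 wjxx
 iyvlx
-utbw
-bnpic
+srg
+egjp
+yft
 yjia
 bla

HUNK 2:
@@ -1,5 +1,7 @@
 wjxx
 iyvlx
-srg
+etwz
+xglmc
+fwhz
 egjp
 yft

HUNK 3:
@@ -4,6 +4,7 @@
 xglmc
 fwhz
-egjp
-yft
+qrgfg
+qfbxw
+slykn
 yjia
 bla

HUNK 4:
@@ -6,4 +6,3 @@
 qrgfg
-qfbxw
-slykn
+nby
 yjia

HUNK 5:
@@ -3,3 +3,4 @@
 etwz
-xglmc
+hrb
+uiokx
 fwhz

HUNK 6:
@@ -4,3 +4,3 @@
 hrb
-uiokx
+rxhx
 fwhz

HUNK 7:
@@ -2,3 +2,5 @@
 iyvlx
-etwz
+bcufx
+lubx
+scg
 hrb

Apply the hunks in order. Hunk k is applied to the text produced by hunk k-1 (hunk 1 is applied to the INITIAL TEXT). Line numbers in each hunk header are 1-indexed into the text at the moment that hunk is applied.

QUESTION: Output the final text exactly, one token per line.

Answer: wjxx
iyvlx
bcufx
lubx
scg
hrb
rxhx
fwhz
qrgfg
nby
yjia
bla

Derivation:
Hunk 1: at line 1 remove [utbw,bnpic] add [srg,egjp,yft] -> 7 lines: wjxx iyvlx srg egjp yft yjia bla
Hunk 2: at line 1 remove [srg] add [etwz,xglmc,fwhz] -> 9 lines: wjxx iyvlx etwz xglmc fwhz egjp yft yjia bla
Hunk 3: at line 4 remove [egjp,yft] add [qrgfg,qfbxw,slykn] -> 10 lines: wjxx iyvlx etwz xglmc fwhz qrgfg qfbxw slykn yjia bla
Hunk 4: at line 6 remove [qfbxw,slykn] add [nby] -> 9 lines: wjxx iyvlx etwz xglmc fwhz qrgfg nby yjia bla
Hunk 5: at line 3 remove [xglmc] add [hrb,uiokx] -> 10 lines: wjxx iyvlx etwz hrb uiokx fwhz qrgfg nby yjia bla
Hunk 6: at line 4 remove [uiokx] add [rxhx] -> 10 lines: wjxx iyvlx etwz hrb rxhx fwhz qrgfg nby yjia bla
Hunk 7: at line 2 remove [etwz] add [bcufx,lubx,scg] -> 12 lines: wjxx iyvlx bcufx lubx scg hrb rxhx fwhz qrgfg nby yjia bla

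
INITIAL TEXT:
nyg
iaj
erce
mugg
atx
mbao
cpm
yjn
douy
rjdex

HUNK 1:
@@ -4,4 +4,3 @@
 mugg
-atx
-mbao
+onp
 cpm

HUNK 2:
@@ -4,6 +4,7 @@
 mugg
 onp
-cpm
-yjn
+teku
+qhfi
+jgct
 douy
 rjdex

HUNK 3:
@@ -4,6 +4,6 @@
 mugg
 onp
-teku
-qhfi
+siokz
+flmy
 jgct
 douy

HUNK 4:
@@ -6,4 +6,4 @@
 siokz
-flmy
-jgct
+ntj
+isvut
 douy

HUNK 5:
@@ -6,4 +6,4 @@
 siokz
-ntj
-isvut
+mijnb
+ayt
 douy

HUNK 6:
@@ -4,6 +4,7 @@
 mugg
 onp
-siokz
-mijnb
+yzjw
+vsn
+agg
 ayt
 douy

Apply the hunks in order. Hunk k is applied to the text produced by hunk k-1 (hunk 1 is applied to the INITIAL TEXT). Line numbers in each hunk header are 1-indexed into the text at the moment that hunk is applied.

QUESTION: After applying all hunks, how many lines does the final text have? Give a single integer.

Hunk 1: at line 4 remove [atx,mbao] add [onp] -> 9 lines: nyg iaj erce mugg onp cpm yjn douy rjdex
Hunk 2: at line 4 remove [cpm,yjn] add [teku,qhfi,jgct] -> 10 lines: nyg iaj erce mugg onp teku qhfi jgct douy rjdex
Hunk 3: at line 4 remove [teku,qhfi] add [siokz,flmy] -> 10 lines: nyg iaj erce mugg onp siokz flmy jgct douy rjdex
Hunk 4: at line 6 remove [flmy,jgct] add [ntj,isvut] -> 10 lines: nyg iaj erce mugg onp siokz ntj isvut douy rjdex
Hunk 5: at line 6 remove [ntj,isvut] add [mijnb,ayt] -> 10 lines: nyg iaj erce mugg onp siokz mijnb ayt douy rjdex
Hunk 6: at line 4 remove [siokz,mijnb] add [yzjw,vsn,agg] -> 11 lines: nyg iaj erce mugg onp yzjw vsn agg ayt douy rjdex
Final line count: 11

Answer: 11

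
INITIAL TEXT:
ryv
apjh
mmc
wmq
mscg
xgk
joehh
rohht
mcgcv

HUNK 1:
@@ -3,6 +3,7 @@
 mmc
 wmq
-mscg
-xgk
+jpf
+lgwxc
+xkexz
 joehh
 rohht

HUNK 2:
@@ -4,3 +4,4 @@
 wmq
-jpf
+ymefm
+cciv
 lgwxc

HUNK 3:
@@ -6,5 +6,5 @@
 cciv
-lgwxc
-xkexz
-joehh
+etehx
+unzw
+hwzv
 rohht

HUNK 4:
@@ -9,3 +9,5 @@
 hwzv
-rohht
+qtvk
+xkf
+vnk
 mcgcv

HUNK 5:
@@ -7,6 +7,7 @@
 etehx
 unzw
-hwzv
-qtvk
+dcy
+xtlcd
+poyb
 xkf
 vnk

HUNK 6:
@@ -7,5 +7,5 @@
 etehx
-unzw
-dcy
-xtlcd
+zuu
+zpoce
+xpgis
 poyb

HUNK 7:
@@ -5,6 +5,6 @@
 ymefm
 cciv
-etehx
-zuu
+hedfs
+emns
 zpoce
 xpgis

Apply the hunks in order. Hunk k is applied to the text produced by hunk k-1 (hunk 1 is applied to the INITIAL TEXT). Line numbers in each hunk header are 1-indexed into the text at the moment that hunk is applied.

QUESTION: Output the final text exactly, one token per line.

Answer: ryv
apjh
mmc
wmq
ymefm
cciv
hedfs
emns
zpoce
xpgis
poyb
xkf
vnk
mcgcv

Derivation:
Hunk 1: at line 3 remove [mscg,xgk] add [jpf,lgwxc,xkexz] -> 10 lines: ryv apjh mmc wmq jpf lgwxc xkexz joehh rohht mcgcv
Hunk 2: at line 4 remove [jpf] add [ymefm,cciv] -> 11 lines: ryv apjh mmc wmq ymefm cciv lgwxc xkexz joehh rohht mcgcv
Hunk 3: at line 6 remove [lgwxc,xkexz,joehh] add [etehx,unzw,hwzv] -> 11 lines: ryv apjh mmc wmq ymefm cciv etehx unzw hwzv rohht mcgcv
Hunk 4: at line 9 remove [rohht] add [qtvk,xkf,vnk] -> 13 lines: ryv apjh mmc wmq ymefm cciv etehx unzw hwzv qtvk xkf vnk mcgcv
Hunk 5: at line 7 remove [hwzv,qtvk] add [dcy,xtlcd,poyb] -> 14 lines: ryv apjh mmc wmq ymefm cciv etehx unzw dcy xtlcd poyb xkf vnk mcgcv
Hunk 6: at line 7 remove [unzw,dcy,xtlcd] add [zuu,zpoce,xpgis] -> 14 lines: ryv apjh mmc wmq ymefm cciv etehx zuu zpoce xpgis poyb xkf vnk mcgcv
Hunk 7: at line 5 remove [etehx,zuu] add [hedfs,emns] -> 14 lines: ryv apjh mmc wmq ymefm cciv hedfs emns zpoce xpgis poyb xkf vnk mcgcv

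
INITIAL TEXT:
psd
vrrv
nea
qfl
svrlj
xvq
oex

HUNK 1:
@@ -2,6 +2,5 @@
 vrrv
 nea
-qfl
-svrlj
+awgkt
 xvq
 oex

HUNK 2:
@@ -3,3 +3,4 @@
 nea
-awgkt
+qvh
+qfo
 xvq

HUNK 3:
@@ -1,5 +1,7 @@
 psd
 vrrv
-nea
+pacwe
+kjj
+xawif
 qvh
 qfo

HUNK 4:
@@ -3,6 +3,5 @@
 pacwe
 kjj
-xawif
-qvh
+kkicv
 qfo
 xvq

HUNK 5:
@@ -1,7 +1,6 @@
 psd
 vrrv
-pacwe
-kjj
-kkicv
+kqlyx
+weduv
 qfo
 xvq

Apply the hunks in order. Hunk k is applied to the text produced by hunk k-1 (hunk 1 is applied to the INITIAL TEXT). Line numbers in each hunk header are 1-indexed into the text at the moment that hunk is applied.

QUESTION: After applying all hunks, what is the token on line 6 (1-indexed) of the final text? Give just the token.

Answer: xvq

Derivation:
Hunk 1: at line 2 remove [qfl,svrlj] add [awgkt] -> 6 lines: psd vrrv nea awgkt xvq oex
Hunk 2: at line 3 remove [awgkt] add [qvh,qfo] -> 7 lines: psd vrrv nea qvh qfo xvq oex
Hunk 3: at line 1 remove [nea] add [pacwe,kjj,xawif] -> 9 lines: psd vrrv pacwe kjj xawif qvh qfo xvq oex
Hunk 4: at line 3 remove [xawif,qvh] add [kkicv] -> 8 lines: psd vrrv pacwe kjj kkicv qfo xvq oex
Hunk 5: at line 1 remove [pacwe,kjj,kkicv] add [kqlyx,weduv] -> 7 lines: psd vrrv kqlyx weduv qfo xvq oex
Final line 6: xvq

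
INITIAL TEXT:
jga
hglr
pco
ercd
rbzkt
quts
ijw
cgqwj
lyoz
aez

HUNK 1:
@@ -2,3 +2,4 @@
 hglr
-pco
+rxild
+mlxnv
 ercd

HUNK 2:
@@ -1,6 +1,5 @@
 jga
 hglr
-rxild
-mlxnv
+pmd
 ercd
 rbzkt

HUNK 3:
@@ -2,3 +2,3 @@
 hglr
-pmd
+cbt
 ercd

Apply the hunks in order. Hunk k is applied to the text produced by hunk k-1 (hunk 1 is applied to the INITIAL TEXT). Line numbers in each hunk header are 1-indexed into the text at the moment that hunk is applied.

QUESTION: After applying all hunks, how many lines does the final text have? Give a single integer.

Hunk 1: at line 2 remove [pco] add [rxild,mlxnv] -> 11 lines: jga hglr rxild mlxnv ercd rbzkt quts ijw cgqwj lyoz aez
Hunk 2: at line 1 remove [rxild,mlxnv] add [pmd] -> 10 lines: jga hglr pmd ercd rbzkt quts ijw cgqwj lyoz aez
Hunk 3: at line 2 remove [pmd] add [cbt] -> 10 lines: jga hglr cbt ercd rbzkt quts ijw cgqwj lyoz aez
Final line count: 10

Answer: 10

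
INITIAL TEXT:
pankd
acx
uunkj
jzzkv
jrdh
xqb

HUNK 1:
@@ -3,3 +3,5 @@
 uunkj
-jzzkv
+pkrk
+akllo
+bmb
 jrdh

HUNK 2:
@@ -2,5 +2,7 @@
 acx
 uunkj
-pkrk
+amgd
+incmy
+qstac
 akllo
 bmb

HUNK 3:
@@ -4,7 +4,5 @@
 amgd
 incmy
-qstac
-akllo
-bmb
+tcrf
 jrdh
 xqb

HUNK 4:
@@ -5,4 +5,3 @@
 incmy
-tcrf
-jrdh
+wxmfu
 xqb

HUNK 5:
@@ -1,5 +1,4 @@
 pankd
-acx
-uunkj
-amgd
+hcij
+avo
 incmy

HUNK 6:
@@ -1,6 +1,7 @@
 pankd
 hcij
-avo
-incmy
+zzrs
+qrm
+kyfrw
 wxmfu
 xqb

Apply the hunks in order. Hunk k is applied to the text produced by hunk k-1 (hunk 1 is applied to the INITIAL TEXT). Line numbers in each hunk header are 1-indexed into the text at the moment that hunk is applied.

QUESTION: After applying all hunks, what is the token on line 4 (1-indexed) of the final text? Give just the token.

Answer: qrm

Derivation:
Hunk 1: at line 3 remove [jzzkv] add [pkrk,akllo,bmb] -> 8 lines: pankd acx uunkj pkrk akllo bmb jrdh xqb
Hunk 2: at line 2 remove [pkrk] add [amgd,incmy,qstac] -> 10 lines: pankd acx uunkj amgd incmy qstac akllo bmb jrdh xqb
Hunk 3: at line 4 remove [qstac,akllo,bmb] add [tcrf] -> 8 lines: pankd acx uunkj amgd incmy tcrf jrdh xqb
Hunk 4: at line 5 remove [tcrf,jrdh] add [wxmfu] -> 7 lines: pankd acx uunkj amgd incmy wxmfu xqb
Hunk 5: at line 1 remove [acx,uunkj,amgd] add [hcij,avo] -> 6 lines: pankd hcij avo incmy wxmfu xqb
Hunk 6: at line 1 remove [avo,incmy] add [zzrs,qrm,kyfrw] -> 7 lines: pankd hcij zzrs qrm kyfrw wxmfu xqb
Final line 4: qrm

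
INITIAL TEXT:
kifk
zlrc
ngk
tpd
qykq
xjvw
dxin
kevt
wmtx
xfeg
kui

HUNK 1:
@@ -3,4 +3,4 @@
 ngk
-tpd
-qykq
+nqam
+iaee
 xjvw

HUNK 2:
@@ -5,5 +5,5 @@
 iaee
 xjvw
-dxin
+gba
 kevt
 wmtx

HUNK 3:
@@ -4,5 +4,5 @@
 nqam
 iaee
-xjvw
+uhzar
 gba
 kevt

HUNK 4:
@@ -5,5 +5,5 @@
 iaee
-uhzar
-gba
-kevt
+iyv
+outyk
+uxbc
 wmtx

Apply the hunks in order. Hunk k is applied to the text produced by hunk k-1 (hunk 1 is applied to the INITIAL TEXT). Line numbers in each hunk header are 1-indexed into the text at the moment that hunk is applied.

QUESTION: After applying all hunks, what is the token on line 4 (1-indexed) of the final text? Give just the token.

Hunk 1: at line 3 remove [tpd,qykq] add [nqam,iaee] -> 11 lines: kifk zlrc ngk nqam iaee xjvw dxin kevt wmtx xfeg kui
Hunk 2: at line 5 remove [dxin] add [gba] -> 11 lines: kifk zlrc ngk nqam iaee xjvw gba kevt wmtx xfeg kui
Hunk 3: at line 4 remove [xjvw] add [uhzar] -> 11 lines: kifk zlrc ngk nqam iaee uhzar gba kevt wmtx xfeg kui
Hunk 4: at line 5 remove [uhzar,gba,kevt] add [iyv,outyk,uxbc] -> 11 lines: kifk zlrc ngk nqam iaee iyv outyk uxbc wmtx xfeg kui
Final line 4: nqam

Answer: nqam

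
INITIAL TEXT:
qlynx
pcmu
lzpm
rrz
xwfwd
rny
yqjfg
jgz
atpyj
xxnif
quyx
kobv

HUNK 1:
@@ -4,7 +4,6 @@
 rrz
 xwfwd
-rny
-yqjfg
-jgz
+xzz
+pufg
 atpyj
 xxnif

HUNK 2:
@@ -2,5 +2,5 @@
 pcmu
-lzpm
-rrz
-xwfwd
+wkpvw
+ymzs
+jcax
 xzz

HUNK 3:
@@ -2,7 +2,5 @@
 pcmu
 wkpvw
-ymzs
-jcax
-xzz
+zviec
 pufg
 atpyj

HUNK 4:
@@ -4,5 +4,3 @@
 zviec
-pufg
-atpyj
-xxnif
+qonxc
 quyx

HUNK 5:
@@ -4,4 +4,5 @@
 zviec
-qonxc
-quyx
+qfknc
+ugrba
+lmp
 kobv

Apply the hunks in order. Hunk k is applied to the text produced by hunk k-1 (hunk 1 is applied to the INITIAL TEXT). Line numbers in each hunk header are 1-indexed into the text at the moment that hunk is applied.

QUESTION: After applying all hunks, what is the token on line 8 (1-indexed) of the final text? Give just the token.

Hunk 1: at line 4 remove [rny,yqjfg,jgz] add [xzz,pufg] -> 11 lines: qlynx pcmu lzpm rrz xwfwd xzz pufg atpyj xxnif quyx kobv
Hunk 2: at line 2 remove [lzpm,rrz,xwfwd] add [wkpvw,ymzs,jcax] -> 11 lines: qlynx pcmu wkpvw ymzs jcax xzz pufg atpyj xxnif quyx kobv
Hunk 3: at line 2 remove [ymzs,jcax,xzz] add [zviec] -> 9 lines: qlynx pcmu wkpvw zviec pufg atpyj xxnif quyx kobv
Hunk 4: at line 4 remove [pufg,atpyj,xxnif] add [qonxc] -> 7 lines: qlynx pcmu wkpvw zviec qonxc quyx kobv
Hunk 5: at line 4 remove [qonxc,quyx] add [qfknc,ugrba,lmp] -> 8 lines: qlynx pcmu wkpvw zviec qfknc ugrba lmp kobv
Final line 8: kobv

Answer: kobv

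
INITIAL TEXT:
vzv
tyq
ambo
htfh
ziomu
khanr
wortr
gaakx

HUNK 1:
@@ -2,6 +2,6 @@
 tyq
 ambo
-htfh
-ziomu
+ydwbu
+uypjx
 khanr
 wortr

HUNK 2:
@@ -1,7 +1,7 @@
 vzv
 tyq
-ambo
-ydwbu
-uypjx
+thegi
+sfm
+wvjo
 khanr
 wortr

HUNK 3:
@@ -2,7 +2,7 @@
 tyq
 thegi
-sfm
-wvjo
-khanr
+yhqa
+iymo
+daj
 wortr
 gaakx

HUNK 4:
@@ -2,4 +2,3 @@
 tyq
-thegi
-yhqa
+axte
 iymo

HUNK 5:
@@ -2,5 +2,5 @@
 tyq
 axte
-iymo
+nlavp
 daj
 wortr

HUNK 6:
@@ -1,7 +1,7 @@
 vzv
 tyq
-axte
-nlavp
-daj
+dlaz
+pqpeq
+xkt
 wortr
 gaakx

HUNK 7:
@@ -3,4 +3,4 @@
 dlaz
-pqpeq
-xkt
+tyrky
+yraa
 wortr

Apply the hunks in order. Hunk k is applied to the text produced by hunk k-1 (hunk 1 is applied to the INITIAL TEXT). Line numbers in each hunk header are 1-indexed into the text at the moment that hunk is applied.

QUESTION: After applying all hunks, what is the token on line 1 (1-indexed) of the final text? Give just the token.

Hunk 1: at line 2 remove [htfh,ziomu] add [ydwbu,uypjx] -> 8 lines: vzv tyq ambo ydwbu uypjx khanr wortr gaakx
Hunk 2: at line 1 remove [ambo,ydwbu,uypjx] add [thegi,sfm,wvjo] -> 8 lines: vzv tyq thegi sfm wvjo khanr wortr gaakx
Hunk 3: at line 2 remove [sfm,wvjo,khanr] add [yhqa,iymo,daj] -> 8 lines: vzv tyq thegi yhqa iymo daj wortr gaakx
Hunk 4: at line 2 remove [thegi,yhqa] add [axte] -> 7 lines: vzv tyq axte iymo daj wortr gaakx
Hunk 5: at line 2 remove [iymo] add [nlavp] -> 7 lines: vzv tyq axte nlavp daj wortr gaakx
Hunk 6: at line 1 remove [axte,nlavp,daj] add [dlaz,pqpeq,xkt] -> 7 lines: vzv tyq dlaz pqpeq xkt wortr gaakx
Hunk 7: at line 3 remove [pqpeq,xkt] add [tyrky,yraa] -> 7 lines: vzv tyq dlaz tyrky yraa wortr gaakx
Final line 1: vzv

Answer: vzv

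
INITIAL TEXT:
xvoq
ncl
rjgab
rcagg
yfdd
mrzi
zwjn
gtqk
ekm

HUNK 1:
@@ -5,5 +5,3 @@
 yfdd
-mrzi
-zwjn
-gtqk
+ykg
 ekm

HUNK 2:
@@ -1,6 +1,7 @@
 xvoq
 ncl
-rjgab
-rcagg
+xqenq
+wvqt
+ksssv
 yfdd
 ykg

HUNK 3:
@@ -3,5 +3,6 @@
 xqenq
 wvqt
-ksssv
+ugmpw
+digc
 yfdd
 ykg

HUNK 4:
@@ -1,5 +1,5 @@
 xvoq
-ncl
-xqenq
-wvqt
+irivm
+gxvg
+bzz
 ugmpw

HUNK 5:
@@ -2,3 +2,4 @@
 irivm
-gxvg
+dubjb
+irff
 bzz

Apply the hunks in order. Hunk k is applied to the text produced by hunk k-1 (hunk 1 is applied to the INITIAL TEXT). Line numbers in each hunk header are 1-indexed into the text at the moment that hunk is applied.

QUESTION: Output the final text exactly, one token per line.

Answer: xvoq
irivm
dubjb
irff
bzz
ugmpw
digc
yfdd
ykg
ekm

Derivation:
Hunk 1: at line 5 remove [mrzi,zwjn,gtqk] add [ykg] -> 7 lines: xvoq ncl rjgab rcagg yfdd ykg ekm
Hunk 2: at line 1 remove [rjgab,rcagg] add [xqenq,wvqt,ksssv] -> 8 lines: xvoq ncl xqenq wvqt ksssv yfdd ykg ekm
Hunk 3: at line 3 remove [ksssv] add [ugmpw,digc] -> 9 lines: xvoq ncl xqenq wvqt ugmpw digc yfdd ykg ekm
Hunk 4: at line 1 remove [ncl,xqenq,wvqt] add [irivm,gxvg,bzz] -> 9 lines: xvoq irivm gxvg bzz ugmpw digc yfdd ykg ekm
Hunk 5: at line 2 remove [gxvg] add [dubjb,irff] -> 10 lines: xvoq irivm dubjb irff bzz ugmpw digc yfdd ykg ekm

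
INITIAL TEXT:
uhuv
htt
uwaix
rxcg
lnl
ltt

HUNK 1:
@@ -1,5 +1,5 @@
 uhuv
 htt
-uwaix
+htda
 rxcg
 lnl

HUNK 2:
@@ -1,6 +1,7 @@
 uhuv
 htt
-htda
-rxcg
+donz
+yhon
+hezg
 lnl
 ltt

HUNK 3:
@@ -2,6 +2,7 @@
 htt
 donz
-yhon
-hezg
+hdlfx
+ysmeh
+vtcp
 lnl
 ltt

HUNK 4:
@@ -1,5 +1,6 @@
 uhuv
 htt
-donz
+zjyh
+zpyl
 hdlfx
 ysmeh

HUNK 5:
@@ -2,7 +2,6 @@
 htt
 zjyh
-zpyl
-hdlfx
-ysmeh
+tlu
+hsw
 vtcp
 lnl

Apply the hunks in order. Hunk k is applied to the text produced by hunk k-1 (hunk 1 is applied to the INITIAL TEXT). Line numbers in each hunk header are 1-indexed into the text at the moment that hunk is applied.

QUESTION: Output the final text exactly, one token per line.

Hunk 1: at line 1 remove [uwaix] add [htda] -> 6 lines: uhuv htt htda rxcg lnl ltt
Hunk 2: at line 1 remove [htda,rxcg] add [donz,yhon,hezg] -> 7 lines: uhuv htt donz yhon hezg lnl ltt
Hunk 3: at line 2 remove [yhon,hezg] add [hdlfx,ysmeh,vtcp] -> 8 lines: uhuv htt donz hdlfx ysmeh vtcp lnl ltt
Hunk 4: at line 1 remove [donz] add [zjyh,zpyl] -> 9 lines: uhuv htt zjyh zpyl hdlfx ysmeh vtcp lnl ltt
Hunk 5: at line 2 remove [zpyl,hdlfx,ysmeh] add [tlu,hsw] -> 8 lines: uhuv htt zjyh tlu hsw vtcp lnl ltt

Answer: uhuv
htt
zjyh
tlu
hsw
vtcp
lnl
ltt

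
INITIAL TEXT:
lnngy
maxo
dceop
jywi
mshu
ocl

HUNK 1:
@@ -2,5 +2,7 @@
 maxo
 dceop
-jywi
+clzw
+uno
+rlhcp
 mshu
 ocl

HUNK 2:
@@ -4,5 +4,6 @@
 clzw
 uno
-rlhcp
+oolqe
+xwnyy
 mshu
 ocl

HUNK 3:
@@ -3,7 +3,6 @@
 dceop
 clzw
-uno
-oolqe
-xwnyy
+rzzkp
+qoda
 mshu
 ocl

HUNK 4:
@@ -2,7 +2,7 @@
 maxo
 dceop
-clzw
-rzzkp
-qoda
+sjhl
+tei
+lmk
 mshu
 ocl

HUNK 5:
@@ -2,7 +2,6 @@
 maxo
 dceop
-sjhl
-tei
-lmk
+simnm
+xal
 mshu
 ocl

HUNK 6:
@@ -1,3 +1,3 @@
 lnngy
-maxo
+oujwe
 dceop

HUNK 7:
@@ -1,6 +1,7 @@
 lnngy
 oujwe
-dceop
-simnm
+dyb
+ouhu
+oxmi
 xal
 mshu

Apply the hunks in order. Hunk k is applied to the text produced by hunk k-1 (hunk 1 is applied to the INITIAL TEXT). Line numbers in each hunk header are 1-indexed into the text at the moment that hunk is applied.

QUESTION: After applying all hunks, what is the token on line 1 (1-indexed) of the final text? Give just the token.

Answer: lnngy

Derivation:
Hunk 1: at line 2 remove [jywi] add [clzw,uno,rlhcp] -> 8 lines: lnngy maxo dceop clzw uno rlhcp mshu ocl
Hunk 2: at line 4 remove [rlhcp] add [oolqe,xwnyy] -> 9 lines: lnngy maxo dceop clzw uno oolqe xwnyy mshu ocl
Hunk 3: at line 3 remove [uno,oolqe,xwnyy] add [rzzkp,qoda] -> 8 lines: lnngy maxo dceop clzw rzzkp qoda mshu ocl
Hunk 4: at line 2 remove [clzw,rzzkp,qoda] add [sjhl,tei,lmk] -> 8 lines: lnngy maxo dceop sjhl tei lmk mshu ocl
Hunk 5: at line 2 remove [sjhl,tei,lmk] add [simnm,xal] -> 7 lines: lnngy maxo dceop simnm xal mshu ocl
Hunk 6: at line 1 remove [maxo] add [oujwe] -> 7 lines: lnngy oujwe dceop simnm xal mshu ocl
Hunk 7: at line 1 remove [dceop,simnm] add [dyb,ouhu,oxmi] -> 8 lines: lnngy oujwe dyb ouhu oxmi xal mshu ocl
Final line 1: lnngy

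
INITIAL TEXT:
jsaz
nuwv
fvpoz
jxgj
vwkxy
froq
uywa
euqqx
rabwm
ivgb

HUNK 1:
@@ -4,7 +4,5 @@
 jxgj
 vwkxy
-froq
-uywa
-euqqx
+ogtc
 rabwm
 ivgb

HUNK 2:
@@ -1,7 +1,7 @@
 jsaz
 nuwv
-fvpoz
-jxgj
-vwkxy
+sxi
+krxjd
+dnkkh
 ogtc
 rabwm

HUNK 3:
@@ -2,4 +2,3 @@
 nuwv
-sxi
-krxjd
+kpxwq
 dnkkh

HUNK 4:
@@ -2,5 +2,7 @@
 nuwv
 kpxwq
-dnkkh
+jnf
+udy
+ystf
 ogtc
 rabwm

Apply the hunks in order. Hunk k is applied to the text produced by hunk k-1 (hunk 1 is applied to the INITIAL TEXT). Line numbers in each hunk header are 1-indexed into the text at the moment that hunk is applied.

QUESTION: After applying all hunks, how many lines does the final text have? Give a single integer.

Hunk 1: at line 4 remove [froq,uywa,euqqx] add [ogtc] -> 8 lines: jsaz nuwv fvpoz jxgj vwkxy ogtc rabwm ivgb
Hunk 2: at line 1 remove [fvpoz,jxgj,vwkxy] add [sxi,krxjd,dnkkh] -> 8 lines: jsaz nuwv sxi krxjd dnkkh ogtc rabwm ivgb
Hunk 3: at line 2 remove [sxi,krxjd] add [kpxwq] -> 7 lines: jsaz nuwv kpxwq dnkkh ogtc rabwm ivgb
Hunk 4: at line 2 remove [dnkkh] add [jnf,udy,ystf] -> 9 lines: jsaz nuwv kpxwq jnf udy ystf ogtc rabwm ivgb
Final line count: 9

Answer: 9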